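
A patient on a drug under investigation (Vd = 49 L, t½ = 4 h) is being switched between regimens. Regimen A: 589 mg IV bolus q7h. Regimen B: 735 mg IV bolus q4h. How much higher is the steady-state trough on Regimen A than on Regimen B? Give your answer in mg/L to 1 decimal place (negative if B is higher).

Regimen A: f = (1/2)^(7/4) ≈ 0.2973; Cmin,ss = (589/49)·f/(1−f) ≈ 5.086 mg/L.
Regimen B: f = (1/2)^(4/4) ≈ 0.5000; Cmin,ss = (735/49)·f/(1−f) ≈ 15.000 mg/L.
Difference ≈ 5.086 − 15.000 ≈ -9.914 mg/L.

-9.9 mg/L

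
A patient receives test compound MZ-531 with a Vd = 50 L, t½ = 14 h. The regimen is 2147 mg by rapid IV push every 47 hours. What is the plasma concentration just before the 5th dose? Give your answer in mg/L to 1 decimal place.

f = (1/2)^(τ/t½) = (1/2)^(47/14) ≈ 0.0976.
C₀ = D/Vd = 2147/50 ≈ 42.940 mg/L.
Before the 5th dose, 4 doses have been given. Superposition: Cmin = C₀·(f + f² + … + f^4).
≈ 42.940 × (0.0976 + 0.0095 + 0.0009 + 0.0001) ≈ 42.940 × 0.1081 ≈ 4.642 mg/L.

4.6 mg/L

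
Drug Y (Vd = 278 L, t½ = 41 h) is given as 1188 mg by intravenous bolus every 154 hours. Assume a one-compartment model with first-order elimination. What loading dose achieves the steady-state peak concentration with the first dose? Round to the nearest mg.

f = (1/2)^(154/41) ≈ 0.074012; accumulation ratio R = 1/(1−f) ≈ 1.07993.
Loading dose to hit Cmax,ss on first dose: D_load = D_maint·R ≈ 1188 × 1.07993 ≈ 1282.96 mg.

1283 mg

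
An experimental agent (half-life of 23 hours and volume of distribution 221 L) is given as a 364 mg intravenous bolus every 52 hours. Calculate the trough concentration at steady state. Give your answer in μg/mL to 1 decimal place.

Over one 52-h interval, 52/23 ≈ 2.2609 half-lives elapse, leaving f ≈ 0.2086 of each dose.
Single-dose peak C₀ = D/Vd = 364/221 ≈ 1.647 μg/mL.
Steady-state trough Cmin,ss = C₀·f/(1−f) ≈ 1.647 × 0.2086/0.7914 ≈ 0.434 μg/mL.

0.4 μg/mL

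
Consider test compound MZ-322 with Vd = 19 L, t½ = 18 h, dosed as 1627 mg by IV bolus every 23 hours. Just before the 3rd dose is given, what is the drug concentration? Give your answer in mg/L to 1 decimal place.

f = (1/2)^(τ/t½) = (1/2)^(23/18) ≈ 0.4124.
C₀ = D/Vd = 1627/19 ≈ 85.632 mg/L.
Before the 3rd dose, 2 doses have been given. Superposition: Cmin = C₀·(f + f²).
≈ 85.632 × (0.4124 + 0.1701) ≈ 85.632 × 0.5825 ≈ 49.881 mg/L.

49.9 mg/L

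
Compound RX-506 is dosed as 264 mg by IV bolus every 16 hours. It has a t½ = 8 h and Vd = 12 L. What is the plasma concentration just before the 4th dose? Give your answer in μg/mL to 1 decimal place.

f = (1/2)^(τ/t½) = (1/2)^(16/8) ≈ 0.2500.
C₀ = D/Vd = 264/12 ≈ 22.000 μg/mL.
Before the 4th dose, 3 doses have been given. Superposition: Cmin = C₀·(f + f² + … + f^3).
≈ 22.000 × (0.2500 + 0.0625 + 0.0156) ≈ 22.000 × 0.3281 ≈ 7.218 μg/mL.

7.2 μg/mL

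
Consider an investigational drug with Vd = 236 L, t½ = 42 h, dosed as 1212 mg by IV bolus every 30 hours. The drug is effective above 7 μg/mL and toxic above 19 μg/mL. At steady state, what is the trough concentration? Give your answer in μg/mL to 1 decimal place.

Over one 30-h interval, 30/42 ≈ 0.71429 half-lives elapse, leaving f ≈ 0.6095 of each dose.
Each bolus raises the concentration by D/Vd = 1212/236 ≈ 5.136 μg/mL.
Steady-state trough Cmin,ss = C₀·f/(1−f) ≈ 5.136 × 0.6095/0.3905 ≈ 8.016 μg/mL.
Trough 8.0 μg/mL vs MEC 7 μg/mL: adequate.

8.0 μg/mL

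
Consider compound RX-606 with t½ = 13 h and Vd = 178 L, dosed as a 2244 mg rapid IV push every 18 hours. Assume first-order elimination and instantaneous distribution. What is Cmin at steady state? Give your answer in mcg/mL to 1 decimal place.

Over one 18-h interval, 18/13 ≈ 1.3846 half-lives elapse, leaving f ≈ 0.3830 of each dose.
Accumulation ratio R = 1/(1 − f) ≈ 1/0.6170 ≈ 1.6207.
Single-dose peak C₀ = D/Vd = 2244/178 ≈ 12.607 mcg/mL.
Cmax,ss = C₀/(1 − f) ≈ 12.607/0.6170 ≈ 20.433 mcg/mL.
One interval later, Cmin,ss = Cmax,ss·e^(−kτ) ≈ 20.433 × 0.3830 ≈ 7.826 mcg/mL.

7.8 mcg/mL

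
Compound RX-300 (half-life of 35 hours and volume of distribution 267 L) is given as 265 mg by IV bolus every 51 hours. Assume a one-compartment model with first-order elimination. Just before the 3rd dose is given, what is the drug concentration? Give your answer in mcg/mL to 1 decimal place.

0.5 mcg/mL

f = (1/2)^(τ/t½) = (1/2)^(51/35) ≈ 0.3642.
C₀ = D/Vd = 265/267 ≈ 0.993 mcg/mL.
Before the 3rd dose, 2 doses have been given. Superposition: Cmin = C₀·(f + f²).
≈ 0.993 × (0.3642 + 0.1326) ≈ 0.993 × 0.4968 ≈ 0.493 mcg/mL.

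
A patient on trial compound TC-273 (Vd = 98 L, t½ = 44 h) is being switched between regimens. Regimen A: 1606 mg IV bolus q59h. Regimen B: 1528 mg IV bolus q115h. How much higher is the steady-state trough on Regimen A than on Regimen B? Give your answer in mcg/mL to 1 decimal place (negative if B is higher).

Regimen A: f = (1/2)^(59/44) ≈ 0.3948; Cmin,ss = (1606/98)·f/(1−f) ≈ 10.690 mcg/mL.
Regimen B: f = (1/2)^(115/44) ≈ 0.1634; Cmin,ss = (1528/98)·f/(1−f) ≈ 3.045 mcg/mL.
Difference ≈ 10.690 − 3.045 ≈ 7.645 mcg/mL.

7.6 mcg/mL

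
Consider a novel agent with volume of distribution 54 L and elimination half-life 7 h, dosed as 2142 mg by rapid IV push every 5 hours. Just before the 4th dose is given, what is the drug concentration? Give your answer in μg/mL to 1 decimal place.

f = (1/2)^(τ/t½) = (1/2)^(5/7) ≈ 0.6095.
C₀ = D/Vd = 2142/54 ≈ 39.667 μg/mL.
Before the 4th dose, 3 doses have been given. Superposition: Cmin = C₀·(f + f² + … + f^3).
≈ 39.667 × (0.6095 + 0.3715 + 0.2264) ≈ 39.667 × 1.2074 ≈ 47.894 μg/mL.

47.9 μg/mL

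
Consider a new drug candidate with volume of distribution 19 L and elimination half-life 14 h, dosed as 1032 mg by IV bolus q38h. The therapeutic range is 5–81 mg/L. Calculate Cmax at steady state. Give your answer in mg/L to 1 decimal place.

64.1 mg/L

τ/t½ = 38/14 ≈ 2.7143, so fraction remaining f = (1/2)^(38/14) ≈ 0.1524.
At steady state, accumulation factor R = 1/(1 − e^(−kτ)) ≈ 1.1798.
Single-dose peak C₀ = D/Vd = 1032/19 ≈ 54.316 mg/L.
Cmax,ss = C₀/(1 − f) ≈ 54.316/0.8476 ≈ 64.082 mg/L.
Peak 64.1 mg/L vs MTC 81 mg/L: below toxic threshold.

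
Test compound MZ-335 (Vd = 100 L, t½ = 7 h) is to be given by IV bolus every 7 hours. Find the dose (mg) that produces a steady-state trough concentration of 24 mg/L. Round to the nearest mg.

2400 mg

τ/t½ = 7/7 ≈ 1, so f = (1/2)^(7/7) ≈ 0.500000.
Cmin,ss = (D/Vd)·f/(1−f), so D = Cmin,ss·Vd·(1−f)/f.
D = 24 × 100 × (1−f)/f ≈ 24 × 100 × 1.00000 ≈ 2400.00 mg.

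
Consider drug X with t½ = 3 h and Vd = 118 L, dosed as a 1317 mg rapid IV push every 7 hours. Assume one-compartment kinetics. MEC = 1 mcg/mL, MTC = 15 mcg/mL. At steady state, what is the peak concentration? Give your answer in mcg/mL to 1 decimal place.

13.9 mcg/mL

Over one 7-h interval, 7/3 ≈ 2.3333 half-lives elapse, leaving f ≈ 0.1984 of each dose.
At steady state, accumulation factor R = 1/(1 − e^(−kτ)) ≈ 1.2475.
Single-dose peak C₀ = D/Vd = 1317/118 ≈ 11.161 mcg/mL.
Steady-state peak Cmax,ss = C₀·R ≈ 11.161 × 1.2475 ≈ 13.923 mcg/mL.
Peak 13.9 mcg/mL vs MTC 15 mcg/mL: below toxic threshold.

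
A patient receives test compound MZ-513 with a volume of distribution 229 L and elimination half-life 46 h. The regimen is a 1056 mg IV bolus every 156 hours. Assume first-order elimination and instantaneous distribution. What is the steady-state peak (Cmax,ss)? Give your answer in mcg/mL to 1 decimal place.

τ/t½ = 156/46 ≈ 3.3913, so fraction remaining f = (1/2)^(156/46) ≈ 0.0953.
At steady state, accumulation factor R = 1/(1 − e^(−kτ)) ≈ 1.1053.
Single-dose peak C₀ = D/Vd = 1056/229 ≈ 4.611 mcg/mL.
Steady-state peak Cmax,ss = C₀·R ≈ 4.611 × 1.1053 ≈ 5.097 mcg/mL.

5.1 mcg/mL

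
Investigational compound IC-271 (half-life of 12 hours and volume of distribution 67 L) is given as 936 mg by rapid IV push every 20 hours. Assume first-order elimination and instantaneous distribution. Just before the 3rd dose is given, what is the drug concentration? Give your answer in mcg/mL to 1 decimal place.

f = (1/2)^(τ/t½) = (1/2)^(20/12) ≈ 0.3150.
C₀ = D/Vd = 936/67 ≈ 13.970 mcg/mL.
Before the 3rd dose, 2 doses have been given. Superposition: Cmin = C₀·(f + f²).
≈ 13.970 × (0.3150 + 0.0992) ≈ 13.970 × 0.4142 ≈ 5.786 mcg/mL.

5.8 mcg/mL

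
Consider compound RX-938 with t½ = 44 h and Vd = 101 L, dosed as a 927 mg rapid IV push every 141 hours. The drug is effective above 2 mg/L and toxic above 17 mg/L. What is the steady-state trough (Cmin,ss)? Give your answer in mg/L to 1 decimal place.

1.1 mg/L

τ/t½ = 141/44 ≈ 3.2045, so fraction remaining f = (1/2)^(141/44) ≈ 0.1085.
Accumulation ratio R = 1/(1 − f) ≈ 1/0.8915 ≈ 1.1217.
Each bolus raises the concentration by D/Vd = 927/101 ≈ 9.178 mg/L.
Steady-state peak Cmax,ss = C₀·R ≈ 9.178 × 1.1217 ≈ 10.295 mg/L.
One interval later, Cmin,ss = Cmax,ss·e^(−kτ) ≈ 10.295 × 0.1085 ≈ 1.117 mg/L.
Trough 1.1 mg/L vs MEC 2 mg/L: subtherapeutic.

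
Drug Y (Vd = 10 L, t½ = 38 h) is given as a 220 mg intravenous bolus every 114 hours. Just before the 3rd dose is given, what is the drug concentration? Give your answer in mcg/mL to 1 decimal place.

3.1 mcg/mL

f = (1/2)^(τ/t½) = (1/2)^(114/38) ≈ 0.1250.
C₀ = D/Vd = 220/10 ≈ 22.000 mcg/mL.
Before the 3rd dose, 2 doses have been given. Superposition: Cmin = C₀·(f + f²).
≈ 22.000 × (0.1250 + 0.0156) ≈ 22.000 × 0.1406 ≈ 3.093 mcg/mL.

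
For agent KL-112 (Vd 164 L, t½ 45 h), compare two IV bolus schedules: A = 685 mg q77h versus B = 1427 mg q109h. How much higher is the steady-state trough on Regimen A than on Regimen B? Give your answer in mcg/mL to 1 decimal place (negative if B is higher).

-0.2 mcg/mL

Regimen A: f = (1/2)^(77/45) ≈ 0.3054; Cmin,ss = (685/164)·f/(1−f) ≈ 1.836 mcg/mL.
Regimen B: f = (1/2)^(109/45) ≈ 0.1866; Cmin,ss = (1427/164)·f/(1−f) ≈ 1.996 mcg/mL.
Difference ≈ 1.836 − 1.996 ≈ -0.160 mcg/mL.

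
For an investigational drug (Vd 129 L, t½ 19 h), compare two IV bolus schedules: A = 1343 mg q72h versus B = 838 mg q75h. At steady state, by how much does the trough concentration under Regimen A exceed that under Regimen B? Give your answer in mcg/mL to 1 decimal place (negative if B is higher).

0.4 mcg/mL

Regimen A: f = (1/2)^(72/19) ≈ 0.0723; Cmin,ss = (1343/129)·f/(1−f) ≈ 0.811 mcg/mL.
Regimen B: f = (1/2)^(75/19) ≈ 0.0648; Cmin,ss = (838/129)·f/(1−f) ≈ 0.450 mcg/mL.
Difference ≈ 0.811 − 0.450 ≈ 0.361 mcg/mL.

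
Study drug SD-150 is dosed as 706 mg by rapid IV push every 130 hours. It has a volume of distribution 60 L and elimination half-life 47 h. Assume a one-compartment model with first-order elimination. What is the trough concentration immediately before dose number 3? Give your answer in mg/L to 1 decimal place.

2.0 mg/L

f = (1/2)^(τ/t½) = (1/2)^(130/47) ≈ 0.1470.
C₀ = D/Vd = 706/60 ≈ 11.767 mg/L.
Before the 3rd dose, 2 doses have been given. Superposition: Cmin = C₀·(f + f²).
≈ 11.767 × (0.1470 + 0.0216) ≈ 11.767 × 0.1686 ≈ 1.984 mg/L.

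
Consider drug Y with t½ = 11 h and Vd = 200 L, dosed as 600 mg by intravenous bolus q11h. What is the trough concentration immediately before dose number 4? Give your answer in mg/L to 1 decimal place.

2.6 mg/L

f = (1/2)^(τ/t½) = (1/2)^(11/11) ≈ 0.5000.
C₀ = D/Vd = 600/200 ≈ 3.000 mg/L.
Before the 4th dose, 3 doses have been given. Superposition: Cmin = C₀·(f + f² + … + f^3).
≈ 3.000 × (0.5000 + 0.2500 + 0.1250) ≈ 3.000 × 0.8750 ≈ 2.625 mg/L.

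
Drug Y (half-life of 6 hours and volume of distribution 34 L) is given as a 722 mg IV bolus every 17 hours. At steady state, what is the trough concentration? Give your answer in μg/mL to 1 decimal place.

3.5 μg/mL

τ/t½ = 17/6 ≈ 2.8333, so fraction remaining f = (1/2)^(17/6) ≈ 0.1403.
At steady state, accumulation factor R = 1/(1 − e^(−kτ)) ≈ 1.1632.
Each bolus raises the concentration by D/Vd = 722/34 ≈ 21.235 μg/mL.
Cmax,ss = C₀/(1 − f) ≈ 21.235/0.8597 ≈ 24.700 μg/mL.
One interval later, Cmin,ss = Cmax,ss·e^(−kτ) ≈ 24.700 × 0.1403 ≈ 3.465 μg/mL.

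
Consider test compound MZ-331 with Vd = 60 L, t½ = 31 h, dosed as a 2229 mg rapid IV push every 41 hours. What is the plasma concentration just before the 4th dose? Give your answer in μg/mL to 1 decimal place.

f = (1/2)^(τ/t½) = (1/2)^(41/31) ≈ 0.3998.
C₀ = D/Vd = 2229/60 ≈ 37.150 μg/mL.
Before the 4th dose, 3 doses have been given. Superposition: Cmin = C₀·(f + f² + … + f^3).
≈ 37.150 × (0.3998 + 0.1598 + 0.0639) ≈ 37.150 × 0.6235 ≈ 23.163 μg/mL.

23.2 μg/mL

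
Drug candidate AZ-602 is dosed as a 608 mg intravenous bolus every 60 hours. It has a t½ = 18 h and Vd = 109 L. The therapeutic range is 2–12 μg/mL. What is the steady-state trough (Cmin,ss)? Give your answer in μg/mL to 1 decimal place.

Over one 60-h interval, 60/18 ≈ 3.3333 half-lives elapse, leaving f ≈ 0.0992 of each dose.
Accumulation ratio R = 1/(1 − f) ≈ 1/0.9008 ≈ 1.1101.
Each bolus raises the concentration by D/Vd = 608/109 ≈ 5.578 μg/mL.
Cmax,ss = C₀/(1 − f) ≈ 5.578/0.9008 ≈ 6.192 μg/mL.
Steady-state trough Cmin,ss = Cmax,ss·f ≈ 6.192 × 0.0992 ≈ 0.614 μg/mL.
Trough 0.6 μg/mL vs MEC 2 μg/mL: subtherapeutic.

0.6 μg/mL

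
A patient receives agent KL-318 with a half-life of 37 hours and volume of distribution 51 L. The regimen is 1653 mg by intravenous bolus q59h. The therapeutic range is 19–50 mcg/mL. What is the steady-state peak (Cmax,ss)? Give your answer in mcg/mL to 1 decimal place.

Over one 59-h interval, 59/37 ≈ 1.5946 half-lives elapse, leaving f ≈ 0.3311 of each dose.
Accumulation ratio R = 1/(1 − f) ≈ 1/0.6689 ≈ 1.4950.
Single-dose peak C₀ = D/Vd = 1653/51 ≈ 32.412 mcg/mL.
Steady-state peak Cmax,ss = C₀·R ≈ 32.412 × 1.4950 ≈ 48.456 mcg/mL.
Peak 48.5 mcg/mL vs MTC 50 mcg/mL: below toxic threshold.

48.5 mcg/mL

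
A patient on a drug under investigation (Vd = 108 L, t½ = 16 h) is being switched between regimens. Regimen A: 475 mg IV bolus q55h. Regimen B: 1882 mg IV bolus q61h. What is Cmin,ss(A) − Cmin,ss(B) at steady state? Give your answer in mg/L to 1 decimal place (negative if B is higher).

Regimen A: f = (1/2)^(55/16) ≈ 0.0923; Cmin,ss = (475/108)·f/(1−f) ≈ 0.447 mg/L.
Regimen B: f = (1/2)^(61/16) ≈ 0.0712; Cmin,ss = (1882/108)·f/(1−f) ≈ 1.336 mg/L.
Difference ≈ 0.447 − 1.336 ≈ -0.889 mg/L.

-0.9 mg/L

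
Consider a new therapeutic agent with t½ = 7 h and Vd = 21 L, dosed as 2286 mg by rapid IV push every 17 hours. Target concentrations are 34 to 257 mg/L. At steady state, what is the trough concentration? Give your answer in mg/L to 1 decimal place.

τ/t½ = 17/7 ≈ 2.4286, so fraction remaining f = (1/2)^(17/7) ≈ 0.1857.
Accumulation ratio R = 1/(1 − f) ≈ 1/0.8143 ≈ 1.2280.
Each bolus raises the concentration by D/Vd = 2286/21 ≈ 108.857 mg/L.
Steady-state peak Cmax,ss = C₀·R ≈ 108.857 × 1.2280 ≈ 133.676 mg/L.
One interval later, Cmin,ss = Cmax,ss·e^(−kτ) ≈ 133.676 × 0.1857 ≈ 24.824 mg/L.
Trough 24.8 mg/L vs MEC 34 mg/L: subtherapeutic.

24.8 mg/L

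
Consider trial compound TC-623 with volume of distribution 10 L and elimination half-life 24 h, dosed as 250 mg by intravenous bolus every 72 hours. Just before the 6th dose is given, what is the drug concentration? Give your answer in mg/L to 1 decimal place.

f = (1/2)^(τ/t½) = (1/2)^(72/24) ≈ 0.1250.
C₀ = D/Vd = 250/10 ≈ 25.000 mg/L.
Before the 6th dose, 5 doses have been given. Superposition: Cmin = C₀·(f + f² + … + f^5).
≈ 25.000 × (0.1250 + 0.0156 + 0.0020 + 0.0002 + 0.0000) ≈ 25.000 × 0.1428 ≈ 3.570 mg/L.

3.6 mg/L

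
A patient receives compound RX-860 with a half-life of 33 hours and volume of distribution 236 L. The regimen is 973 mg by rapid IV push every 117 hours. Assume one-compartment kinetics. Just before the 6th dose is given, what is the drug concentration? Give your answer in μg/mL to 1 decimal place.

0.4 μg/mL

f = (1/2)^(τ/t½) = (1/2)^(117/33) ≈ 0.0856.
C₀ = D/Vd = 973/236 ≈ 4.123 μg/mL.
Before the 6th dose, 5 doses have been given. Superposition: Cmin = C₀·(f + f² + … + f^5).
≈ 4.123 × (0.0856 + 0.0073 + 0.0006 + 0.0001 + 0.0000) ≈ 4.123 × 0.0936 ≈ 0.386 μg/mL.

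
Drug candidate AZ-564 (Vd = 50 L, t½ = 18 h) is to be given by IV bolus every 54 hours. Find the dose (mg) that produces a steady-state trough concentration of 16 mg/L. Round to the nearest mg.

5600 mg

τ/t½ = 54/18 ≈ 3, so f = (1/2)^(54/18) ≈ 0.125000.
Cmin,ss = (D/Vd)·f/(1−f), so D = Cmin,ss·Vd·(1−f)/f.
D = 16 × 50 × (1−f)/f ≈ 16 × 50 × 7.00000 ≈ 5600.00 mg.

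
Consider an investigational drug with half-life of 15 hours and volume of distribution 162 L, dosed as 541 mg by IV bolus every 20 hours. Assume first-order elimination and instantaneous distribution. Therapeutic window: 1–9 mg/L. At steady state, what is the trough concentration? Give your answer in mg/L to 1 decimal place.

2.2 mg/L

Over one 20-h interval, 20/15 ≈ 1.3333 half-lives elapse, leaving f ≈ 0.3969 of each dose.
Single-dose peak C₀ = D/Vd = 541/162 ≈ 3.340 mg/L.
Steady-state trough Cmin,ss = C₀·f/(1−f) ≈ 3.340 × 0.3969/0.6031 ≈ 2.198 mg/L.
Trough 2.2 mg/L vs MEC 1 mg/L: adequate.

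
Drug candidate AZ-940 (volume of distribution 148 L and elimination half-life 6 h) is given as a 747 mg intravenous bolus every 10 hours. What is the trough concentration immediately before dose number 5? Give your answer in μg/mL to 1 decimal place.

2.3 μg/mL

f = (1/2)^(τ/t½) = (1/2)^(10/6) ≈ 0.3150.
C₀ = D/Vd = 747/148 ≈ 5.047 μg/mL.
Before the 5th dose, 4 doses have been given. Superposition: Cmin = C₀·(f + f² + … + f^4).
≈ 5.047 × (0.3150 + 0.0992 + 0.0313 + 0.0098) ≈ 5.047 × 0.4553 ≈ 2.298 μg/mL.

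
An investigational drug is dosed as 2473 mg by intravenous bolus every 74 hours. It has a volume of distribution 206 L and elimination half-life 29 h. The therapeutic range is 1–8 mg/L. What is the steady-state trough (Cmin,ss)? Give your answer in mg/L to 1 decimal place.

2.5 mg/L

Over one 74-h interval, 74/29 ≈ 2.5517 half-lives elapse, leaving f ≈ 0.1706 of each dose.
At steady state, accumulation factor R = 1/(1 − e^(−kτ)) ≈ 1.2057.
Single-dose peak C₀ = D/Vd = 2473/206 ≈ 12.005 mg/L.
Cmax,ss = C₀/(1 − f) ≈ 12.005/0.8294 ≈ 14.474 mg/L.
Steady-state trough Cmin,ss = Cmax,ss·f ≈ 14.474 × 0.1706 ≈ 2.469 mg/L.
Trough 2.5 mg/L vs MEC 1 mg/L: adequate.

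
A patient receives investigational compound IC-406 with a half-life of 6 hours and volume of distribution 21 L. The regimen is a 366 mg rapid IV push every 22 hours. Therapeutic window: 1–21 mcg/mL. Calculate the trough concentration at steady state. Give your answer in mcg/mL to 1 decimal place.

1.5 mcg/mL

Over one 22-h interval, 22/6 ≈ 3.6667 half-lives elapse, leaving f ≈ 0.0787 of each dose.
At steady state, accumulation factor R = 1/(1 − e^(−kτ)) ≈ 1.0854.
Single-dose peak C₀ = D/Vd = 366/21 ≈ 17.429 mcg/mL.
Cmax,ss = C₀/(1 − f) ≈ 17.429/0.9213 ≈ 18.918 mcg/mL.
Steady-state trough Cmin,ss = Cmax,ss·f ≈ 18.918 × 0.0787 ≈ 1.489 mcg/mL.
Trough 1.5 mcg/mL vs MEC 1 mcg/mL: adequate.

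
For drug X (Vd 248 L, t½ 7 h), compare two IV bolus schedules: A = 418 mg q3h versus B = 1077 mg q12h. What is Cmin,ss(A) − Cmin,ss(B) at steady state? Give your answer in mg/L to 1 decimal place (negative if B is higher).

3.0 mg/L

Regimen A: f = (1/2)^(3/7) ≈ 0.7430; Cmin,ss = (418/248)·f/(1−f) ≈ 4.873 mg/L.
Regimen B: f = (1/2)^(12/7) ≈ 0.3048; Cmin,ss = (1077/248)·f/(1−f) ≈ 1.904 mg/L.
Difference ≈ 4.873 − 1.904 ≈ 2.969 mg/L.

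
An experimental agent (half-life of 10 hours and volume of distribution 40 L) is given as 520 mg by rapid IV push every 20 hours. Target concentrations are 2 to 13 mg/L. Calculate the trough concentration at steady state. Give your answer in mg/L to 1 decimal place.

τ = 20 h = 2 half-lives, so f = (1/2)^2 = 0.25.
Accumulation ratio R = 1/(1 − f) = 1/0.75 = 4/3.
Single-dose peak C₀ = D/Vd = 520/40 = 13 mg/L.
Steady-state peak Cmax,ss = C₀·R = 13 × 4/3 ≈ 17.333 mg/L.
Steady-state trough Cmin,ss = Cmax,ss·f ≈ 17.333 × 0.25 ≈ 4.333 mg/L.
Trough 4.3 mg/L vs MEC 2 mg/L: adequate.

4.3 mg/L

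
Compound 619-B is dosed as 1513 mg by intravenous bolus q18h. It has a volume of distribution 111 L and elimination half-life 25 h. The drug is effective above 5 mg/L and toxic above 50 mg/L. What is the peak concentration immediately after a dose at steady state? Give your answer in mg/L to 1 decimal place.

34.7 mg/L

Over one 18-h interval, 18/25 ≈ 0.72 half-lives elapse, leaving f ≈ 0.6071 of each dose.
Accumulation ratio R = 1/(1 − f) ≈ 1/0.3929 ≈ 2.5452.
Single-dose peak C₀ = D/Vd = 1513/111 ≈ 13.631 mg/L.
Steady-state peak Cmax,ss = C₀·R ≈ 13.631 × 2.5452 ≈ 34.694 mg/L.
Peak 34.7 mg/L vs MTC 50 mg/L: below toxic threshold.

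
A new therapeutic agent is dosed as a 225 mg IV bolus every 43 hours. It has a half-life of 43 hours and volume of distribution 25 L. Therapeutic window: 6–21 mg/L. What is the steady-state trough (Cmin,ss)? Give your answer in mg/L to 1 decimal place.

τ = 43 h = 1 half-life, so f = (1/2)^1 = 0.5.
At steady state, R = 1/(1 − 0.5) = 2/1.
Single-dose peak C₀ = D/Vd = 225/25 = 9 mg/L.
Steady-state peak Cmax,ss = C₀·R = 9 × 2/1 ≈ 18.000 mg/L.
Steady-state trough Cmin,ss = Cmax,ss·f ≈ 18.000 × 0.5 ≈ 9.000 mg/L.
Trough 9.0 mg/L vs MEC 6 mg/L: adequate.

9.0 mg/L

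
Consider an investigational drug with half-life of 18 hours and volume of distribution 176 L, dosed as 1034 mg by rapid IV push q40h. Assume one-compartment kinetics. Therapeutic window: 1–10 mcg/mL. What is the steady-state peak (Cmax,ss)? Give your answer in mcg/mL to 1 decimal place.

7.5 mcg/mL

τ/t½ = 40/18 ≈ 2.2222, so fraction remaining f = (1/2)^(40/18) ≈ 0.2143.
At steady state, accumulation factor R = 1/(1 − e^(−kτ)) ≈ 1.2728.
Each bolus raises the concentration by D/Vd = 1034/176 ≈ 5.875 mcg/mL.
Steady-state peak Cmax,ss = C₀·R ≈ 5.875 × 1.2728 ≈ 7.478 mcg/mL.
Peak 7.5 mcg/mL vs MTC 10 mcg/mL: below toxic threshold.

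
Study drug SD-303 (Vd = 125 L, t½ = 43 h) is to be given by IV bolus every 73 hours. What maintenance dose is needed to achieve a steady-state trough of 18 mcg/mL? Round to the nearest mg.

5048 mg

τ/t½ = 73/43 ≈ 1.6977, so f = (1/2)^(73/43) ≈ 0.308283.
Cmin,ss = (D/Vd)·f/(1−f), so D = Cmin,ss·Vd·(1−f)/f.
D = 18 × 125 × (1−f)/f ≈ 18 × 125 × 2.24377 ≈ 5048.48 mg.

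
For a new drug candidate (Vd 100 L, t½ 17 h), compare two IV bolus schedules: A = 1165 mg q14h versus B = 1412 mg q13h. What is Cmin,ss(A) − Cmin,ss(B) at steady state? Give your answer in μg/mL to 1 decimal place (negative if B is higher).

Regimen A: f = (1/2)^(14/17) ≈ 0.5651; Cmin,ss = (1165/100)·f/(1−f) ≈ 15.138 μg/mL.
Regimen B: f = (1/2)^(13/17) ≈ 0.5886; Cmin,ss = (1412/100)·f/(1−f) ≈ 20.202 μg/mL.
Difference ≈ 15.138 − 20.202 ≈ -5.064 μg/mL.

-5.1 μg/mL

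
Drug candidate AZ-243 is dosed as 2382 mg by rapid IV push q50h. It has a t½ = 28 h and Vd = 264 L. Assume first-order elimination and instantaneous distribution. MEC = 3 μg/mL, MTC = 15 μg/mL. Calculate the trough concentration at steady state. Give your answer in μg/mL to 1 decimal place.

τ/t½ = 50/28 ≈ 1.7857, so fraction remaining f = (1/2)^(50/28) ≈ 0.2900.
At steady state, accumulation factor R = 1/(1 − e^(−kτ)) ≈ 1.4085.
Each bolus raises the concentration by D/Vd = 2382/264 ≈ 9.023 μg/mL.
Cmax,ss = C₀/(1 − f) ≈ 9.023/0.7100 ≈ 12.708 μg/mL.
One interval later, Cmin,ss = Cmax,ss·e^(−kτ) ≈ 12.708 × 0.2900 ≈ 3.685 μg/mL.
Trough 3.7 μg/mL vs MEC 3 μg/mL: adequate.

3.7 μg/mL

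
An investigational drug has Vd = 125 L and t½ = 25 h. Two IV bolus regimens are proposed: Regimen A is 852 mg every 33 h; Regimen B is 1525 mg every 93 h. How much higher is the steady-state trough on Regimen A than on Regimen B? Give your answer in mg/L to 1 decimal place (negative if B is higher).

Regimen A: f = (1/2)^(33/25) ≈ 0.4005; Cmin,ss = (852/125)·f/(1−f) ≈ 4.553 mg/L.
Regimen B: f = (1/2)^(93/25) ≈ 0.0759; Cmin,ss = (1525/125)·f/(1−f) ≈ 1.002 mg/L.
Difference ≈ 4.553 − 1.002 ≈ 3.551 mg/L.

3.6 mg/L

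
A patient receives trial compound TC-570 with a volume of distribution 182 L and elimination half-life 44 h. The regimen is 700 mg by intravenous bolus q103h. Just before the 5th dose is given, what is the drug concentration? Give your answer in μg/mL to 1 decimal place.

0.9 μg/mL

f = (1/2)^(τ/t½) = (1/2)^(103/44) ≈ 0.1974.
C₀ = D/Vd = 700/182 ≈ 3.846 μg/mL.
Before the 5th dose, 4 doses have been given. Superposition: Cmin = C₀·(f + f² + … + f^4).
≈ 3.846 × (0.1974 + 0.0390 + 0.0077 + 0.0015) ≈ 3.846 × 0.2456 ≈ 0.945 μg/mL.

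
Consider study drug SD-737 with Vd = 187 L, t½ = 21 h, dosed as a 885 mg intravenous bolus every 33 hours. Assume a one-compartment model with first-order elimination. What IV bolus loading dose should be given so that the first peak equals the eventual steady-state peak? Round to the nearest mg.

1334 mg

f = (1/2)^(33/21) ≈ 0.336475; accumulation ratio R = 1/(1−f) ≈ 1.50710.
Loading dose to hit Cmax,ss on first dose: D_load = D_maint·R ≈ 885 × 1.50710 ≈ 1333.78 mg.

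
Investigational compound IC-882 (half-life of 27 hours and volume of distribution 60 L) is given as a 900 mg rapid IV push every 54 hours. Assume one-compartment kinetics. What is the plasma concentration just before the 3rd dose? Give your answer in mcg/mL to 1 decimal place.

f = (1/2)^(τ/t½) = (1/2)^(54/27) ≈ 0.2500.
C₀ = D/Vd = 900/60 ≈ 15.000 mcg/mL.
Before the 3rd dose, 2 doses have been given. Superposition: Cmin = C₀·(f + f²).
≈ 15.000 × (0.2500 + 0.0625) ≈ 15.000 × 0.3125 ≈ 4.688 mcg/mL.

4.7 mcg/mL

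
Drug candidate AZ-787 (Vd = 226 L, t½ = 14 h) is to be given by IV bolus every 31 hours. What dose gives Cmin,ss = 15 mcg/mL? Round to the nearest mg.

12341 mg

τ/t½ = 31/14 ≈ 2.2143, so f = (1/2)^(31/14) ≈ 0.215493.
Cmin,ss = (D/Vd)·f/(1−f), so D = Cmin,ss·Vd·(1−f)/f.
D = 15 × 226 × (1−f)/f ≈ 15 × 226 × 3.64052 ≈ 12341.36 mg.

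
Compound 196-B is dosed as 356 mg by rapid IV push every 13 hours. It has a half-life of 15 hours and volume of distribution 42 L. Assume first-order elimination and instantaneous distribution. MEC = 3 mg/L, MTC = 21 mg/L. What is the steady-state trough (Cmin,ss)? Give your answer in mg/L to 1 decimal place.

10.3 mg/L

k = ln2/t½ = ln2/15 ≈ 0.046210 h⁻¹; fraction remaining f = e^(−kτ) = e^(−0.046210×13) ≈ 0.5484.
At steady state, accumulation factor R = 1/(1 − e^(−kτ)) ≈ 2.2143.
Each bolus raises the concentration by D/Vd = 356/42 ≈ 8.476 mg/L.
Steady-state peak Cmax,ss = C₀·R ≈ 8.476 × 2.2143 ≈ 18.768 mg/L.
Steady-state trough Cmin,ss = Cmax,ss·f ≈ 18.768 × 0.5484 ≈ 10.292 mg/L.
Trough 10.3 mg/L vs MEC 3 mg/L: adequate.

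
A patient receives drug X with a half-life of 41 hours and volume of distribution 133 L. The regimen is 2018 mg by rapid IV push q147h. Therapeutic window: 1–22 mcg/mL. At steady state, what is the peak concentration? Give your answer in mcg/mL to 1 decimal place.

k = ln2/t½ = ln2/41 ≈ 0.016906 h⁻¹; fraction remaining f = e^(−kτ) = e^(−0.016906×147) ≈ 0.0833.
Accumulation ratio R = 1/(1 − f) ≈ 1/0.9167 ≈ 1.0909.
Each bolus raises the concentration by D/Vd = 2018/133 ≈ 15.173 mcg/mL.
Steady-state peak Cmax,ss = C₀·R ≈ 15.173 × 1.0909 ≈ 16.552 mcg/mL.
Peak 16.6 mcg/mL vs MTC 22 mcg/mL: below toxic threshold.

16.6 mcg/mL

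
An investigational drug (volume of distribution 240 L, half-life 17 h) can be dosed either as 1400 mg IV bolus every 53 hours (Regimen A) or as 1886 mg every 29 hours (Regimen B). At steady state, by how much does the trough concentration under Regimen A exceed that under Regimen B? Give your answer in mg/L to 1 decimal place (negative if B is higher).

Regimen A: f = (1/2)^(53/17) ≈ 0.1152; Cmin,ss = (1400/240)·f/(1−f) ≈ 0.759 mg/L.
Regimen B: f = (1/2)^(29/17) ≈ 0.3065; Cmin,ss = (1886/240)·f/(1−f) ≈ 3.473 mg/L.
Difference ≈ 0.759 − 3.473 ≈ -2.714 mg/L.

-2.7 mg/L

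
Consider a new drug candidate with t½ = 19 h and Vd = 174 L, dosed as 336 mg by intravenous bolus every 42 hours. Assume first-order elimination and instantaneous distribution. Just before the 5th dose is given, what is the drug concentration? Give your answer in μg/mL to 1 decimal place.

0.5 μg/mL

f = (1/2)^(τ/t½) = (1/2)^(42/19) ≈ 0.2161.
C₀ = D/Vd = 336/174 ≈ 1.931 μg/mL.
Before the 5th dose, 4 doses have been given. Superposition: Cmin = C₀·(f + f² + … + f^4).
≈ 1.931 × (0.2161 + 0.0467 + 0.0101 + 0.0022) ≈ 1.931 × 0.2751 ≈ 0.531 μg/mL.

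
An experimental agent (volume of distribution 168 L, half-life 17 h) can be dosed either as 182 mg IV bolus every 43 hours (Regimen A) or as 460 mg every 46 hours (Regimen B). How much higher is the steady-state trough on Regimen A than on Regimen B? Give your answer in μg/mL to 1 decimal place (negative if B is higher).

-0.3 μg/mL

Regimen A: f = (1/2)^(43/17) ≈ 0.1732; Cmin,ss = (182/168)·f/(1−f) ≈ 0.227 μg/mL.
Regimen B: f = (1/2)^(46/17) ≈ 0.1533; Cmin,ss = (460/168)·f/(1−f) ≈ 0.496 μg/mL.
Difference ≈ 0.227 − 0.496 ≈ -0.269 μg/mL.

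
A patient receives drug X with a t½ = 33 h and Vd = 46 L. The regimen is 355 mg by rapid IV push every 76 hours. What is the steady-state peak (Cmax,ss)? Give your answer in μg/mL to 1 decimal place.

Over one 76-h interval, 76/33 ≈ 2.303 half-lives elapse, leaving f ≈ 0.2026 of each dose.
At steady state, accumulation factor R = 1/(1 − e^(−kτ)) ≈ 1.2541.
Each bolus raises the concentration by D/Vd = 355/46 ≈ 7.717 μg/mL.
Steady-state peak Cmax,ss = C₀·R ≈ 7.717 × 1.2541 ≈ 9.678 μg/mL.

9.7 μg/mL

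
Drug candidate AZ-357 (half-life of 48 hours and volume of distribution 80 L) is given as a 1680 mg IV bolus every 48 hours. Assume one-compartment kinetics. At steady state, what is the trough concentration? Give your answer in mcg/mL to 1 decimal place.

21.0 mcg/mL

The dosing interval is 1 half-life, so f = 2^(−1) = 0.5.
Accumulation ratio R = 1/(1 − f) = 1/0.5 = 2/1.
Single-dose peak C₀ = D/Vd = 1680/80 = 21 mcg/mL.
Steady-state peak Cmax,ss = C₀·R = 21 × 2/1 ≈ 42.000 mcg/mL.
Steady-state trough Cmin,ss = Cmax,ss·f ≈ 42.000 × 0.5 ≈ 21.000 mcg/mL.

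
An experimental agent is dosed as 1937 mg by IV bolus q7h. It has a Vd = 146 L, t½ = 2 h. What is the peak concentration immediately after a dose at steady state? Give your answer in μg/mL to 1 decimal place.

14.6 μg/mL

Over one 7-h interval, 7/2 ≈ 3.5 half-lives elapse, leaving f ≈ 0.0884 of each dose.
Accumulation ratio R = 1/(1 − f) ≈ 1/0.9116 ≈ 1.0970.
Single-dose peak C₀ = D/Vd = 1937/146 ≈ 13.267 μg/mL.
Steady-state peak Cmax,ss = C₀·R ≈ 13.267 × 1.0970 ≈ 14.554 μg/mL.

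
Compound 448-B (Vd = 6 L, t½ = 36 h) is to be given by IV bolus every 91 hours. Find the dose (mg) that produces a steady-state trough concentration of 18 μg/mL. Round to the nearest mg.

τ/t½ = 91/36 ≈ 2.5278, so f = (1/2)^(91/36) ≈ 0.173406.
Cmin,ss = (D/Vd)·f/(1−f), so D = Cmin,ss·Vd·(1−f)/f.
D = 18 × 6 × (1−f)/f ≈ 18 × 6 × 4.76681 ≈ 514.82 mg.

515 mg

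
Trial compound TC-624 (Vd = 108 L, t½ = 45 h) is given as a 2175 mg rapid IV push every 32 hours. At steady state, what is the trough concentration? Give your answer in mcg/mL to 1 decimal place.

Over one 32-h interval, 32/45 ≈ 0.71111 half-lives elapse, leaving f ≈ 0.6108 of each dose.
Accumulation ratio R = 1/(1 − f) ≈ 1/0.3892 ≈ 2.5694.
Single-dose peak C₀ = D/Vd = 2175/108 ≈ 20.139 mcg/mL.
Cmax,ss = C₀/(1 − f) ≈ 20.139/0.3892 ≈ 51.745 mcg/mL.
One interval later, Cmin,ss = Cmax,ss·e^(−kτ) ≈ 51.745 × 0.6108 ≈ 31.606 mcg/mL.

31.6 mcg/mL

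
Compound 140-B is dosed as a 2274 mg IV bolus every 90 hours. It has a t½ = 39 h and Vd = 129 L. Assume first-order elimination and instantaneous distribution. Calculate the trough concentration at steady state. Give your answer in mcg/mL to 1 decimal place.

4.5 mcg/mL

k = ln2/t½ = ln2/39 ≈ 0.017773 h⁻¹; fraction remaining f = e^(−kτ) = e^(−0.017773×90) ≈ 0.2020.
Accumulation ratio R = 1/(1 − f) ≈ 1/0.7980 ≈ 1.2531.
Single-dose peak C₀ = D/Vd = 2274/129 ≈ 17.628 mcg/mL.
Cmax,ss = C₀/(1 − f) ≈ 17.628/0.7980 ≈ 22.090 mcg/mL.
Steady-state trough Cmin,ss = Cmax,ss·f ≈ 22.090 × 0.2020 ≈ 4.462 mcg/mL.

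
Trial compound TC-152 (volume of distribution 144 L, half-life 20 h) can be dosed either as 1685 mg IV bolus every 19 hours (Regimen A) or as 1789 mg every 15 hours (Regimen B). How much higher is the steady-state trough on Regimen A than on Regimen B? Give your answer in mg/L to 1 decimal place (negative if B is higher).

-5.7 mg/L

Regimen A: f = (1/2)^(19/20) ≈ 0.5176; Cmin,ss = (1685/144)·f/(1−f) ≈ 12.555 mg/L.
Regimen B: f = (1/2)^(15/20) ≈ 0.5946; Cmin,ss = (1789/144)·f/(1−f) ≈ 18.222 mg/L.
Difference ≈ 12.555 − 18.222 ≈ -5.667 mg/L.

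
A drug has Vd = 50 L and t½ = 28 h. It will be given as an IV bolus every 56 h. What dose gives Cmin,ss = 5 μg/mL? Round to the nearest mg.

750 mg

τ/t½ = 56/28 ≈ 2, so f = (1/2)^(56/28) ≈ 0.250000.
Cmin,ss = (D/Vd)·f/(1−f), so D = Cmin,ss·Vd·(1−f)/f.
D = 5 × 50 × (1−f)/f ≈ 5 × 50 × 3.00000 ≈ 750.00 mg.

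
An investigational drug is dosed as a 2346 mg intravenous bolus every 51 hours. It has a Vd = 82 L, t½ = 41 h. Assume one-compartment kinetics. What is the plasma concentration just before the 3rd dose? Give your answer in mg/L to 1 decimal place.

17.2 mg/L

f = (1/2)^(τ/t½) = (1/2)^(51/41) ≈ 0.4222.
C₀ = D/Vd = 2346/82 ≈ 28.610 mg/L.
Before the 3rd dose, 2 doses have been given. Superposition: Cmin = C₀·(f + f²).
≈ 28.610 × (0.4222 + 0.1783) ≈ 28.610 × 0.6005 ≈ 17.180 mg/L.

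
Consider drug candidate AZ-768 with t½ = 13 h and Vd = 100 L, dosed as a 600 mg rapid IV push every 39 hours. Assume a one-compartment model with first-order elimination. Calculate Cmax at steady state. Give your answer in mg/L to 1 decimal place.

6.9 mg/L

τ = 39 h = 3 half-lives, so f = (1/2)^3 = 0.125.
At steady state, R = 1/(1 − 0.125) = 8/7.
Single-dose peak C₀ = D/Vd = 600/100 = 6 mg/L.
Steady-state peak Cmax,ss = C₀·R = 6 × 8/7 ≈ 6.857 mg/L.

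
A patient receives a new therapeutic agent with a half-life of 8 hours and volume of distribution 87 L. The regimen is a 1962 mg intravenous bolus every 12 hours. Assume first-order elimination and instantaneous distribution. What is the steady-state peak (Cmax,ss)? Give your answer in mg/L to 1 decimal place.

34.9 mg/L

k = ln2/t½ = ln2/8 ≈ 0.086643 h⁻¹; fraction remaining f = e^(−kτ) = e^(−0.086643×12) ≈ 0.3536.
At steady state, accumulation factor R = 1/(1 − e^(−kτ)) ≈ 1.5470.
Each bolus raises the concentration by D/Vd = 1962/87 ≈ 22.552 mg/L.
Steady-state peak Cmax,ss = C₀·R ≈ 22.552 × 1.5470 ≈ 34.888 mg/L.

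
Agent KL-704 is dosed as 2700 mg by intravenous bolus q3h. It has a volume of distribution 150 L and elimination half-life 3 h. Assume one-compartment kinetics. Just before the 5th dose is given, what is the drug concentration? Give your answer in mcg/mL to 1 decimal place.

f = (1/2)^(τ/t½) = (1/2)^(3/3) ≈ 0.5000.
C₀ = D/Vd = 2700/150 ≈ 18.000 mcg/mL.
Before the 5th dose, 4 doses have been given. Superposition: Cmin = C₀·(f + f² + … + f^4).
≈ 18.000 × (0.5000 + 0.2500 + 0.1250 + 0.0625) ≈ 18.000 × 0.9375 ≈ 16.875 mcg/mL.

16.9 mcg/mL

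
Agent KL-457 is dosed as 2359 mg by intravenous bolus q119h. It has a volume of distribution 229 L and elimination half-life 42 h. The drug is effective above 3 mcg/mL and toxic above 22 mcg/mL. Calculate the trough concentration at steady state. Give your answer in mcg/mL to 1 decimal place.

1.7 mcg/mL

Over one 119-h interval, 119/42 ≈ 2.8333 half-lives elapse, leaving f ≈ 0.1403 of each dose.
Accumulation ratio R = 1/(1 − f) ≈ 1/0.8597 ≈ 1.1632.
Each bolus raises the concentration by D/Vd = 2359/229 ≈ 10.301 mcg/mL.
Cmax,ss = C₀/(1 − f) ≈ 10.301/0.8597 ≈ 11.982 mcg/mL.
Steady-state trough Cmin,ss = Cmax,ss·f ≈ 11.982 × 0.1403 ≈ 1.681 mcg/mL.
Trough 1.7 mcg/mL vs MEC 3 mcg/mL: subtherapeutic.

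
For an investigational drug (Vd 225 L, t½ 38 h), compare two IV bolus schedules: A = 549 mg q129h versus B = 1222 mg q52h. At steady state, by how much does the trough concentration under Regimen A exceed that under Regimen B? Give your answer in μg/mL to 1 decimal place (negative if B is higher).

Regimen A: f = (1/2)^(129/38) ≈ 0.0951; Cmin,ss = (549/225)·f/(1−f) ≈ 0.256 μg/mL.
Regimen B: f = (1/2)^(52/38) ≈ 0.3873; Cmin,ss = (1222/225)·f/(1−f) ≈ 3.433 μg/mL.
Difference ≈ 0.256 − 3.433 ≈ -3.177 μg/mL.

-3.2 μg/mL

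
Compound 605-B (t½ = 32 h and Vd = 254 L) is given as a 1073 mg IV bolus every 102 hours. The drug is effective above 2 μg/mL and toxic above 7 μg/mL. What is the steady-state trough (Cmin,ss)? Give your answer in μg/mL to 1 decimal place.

0.5 μg/mL

Over one 102-h interval, 102/32 ≈ 3.1875 half-lives elapse, leaving f ≈ 0.1098 of each dose.
Each bolus raises the concentration by D/Vd = 1073/254 ≈ 4.224 μg/mL.
Steady-state trough Cmin,ss = C₀·f/(1−f) ≈ 4.224 × 0.1098/0.8902 ≈ 0.521 μg/mL.
Trough 0.5 μg/mL vs MEC 2 μg/mL: subtherapeutic.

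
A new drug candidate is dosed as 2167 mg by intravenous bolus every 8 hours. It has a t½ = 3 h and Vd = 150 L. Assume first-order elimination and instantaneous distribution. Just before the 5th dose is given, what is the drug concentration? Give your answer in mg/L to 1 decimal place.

f = (1/2)^(τ/t½) = (1/2)^(8/3) ≈ 0.1575.
C₀ = D/Vd = 2167/150 ≈ 14.447 mg/L.
Before the 5th dose, 4 doses have been given. Superposition: Cmin = C₀·(f + f² + … + f^4).
≈ 14.447 × (0.1575 + 0.0248 + 0.0039 + 0.0006) ≈ 14.447 × 0.1868 ≈ 2.699 mg/L.

2.7 mg/L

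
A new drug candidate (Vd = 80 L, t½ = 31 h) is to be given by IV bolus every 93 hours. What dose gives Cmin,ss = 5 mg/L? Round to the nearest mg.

τ/t½ = 93/31 ≈ 3, so f = (1/2)^(93/31) ≈ 0.125000.
Cmin,ss = (D/Vd)·f/(1−f), so D = Cmin,ss·Vd·(1−f)/f.
D = 5 × 80 × (1−f)/f ≈ 5 × 80 × 7.00000 ≈ 2800.00 mg.

2800 mg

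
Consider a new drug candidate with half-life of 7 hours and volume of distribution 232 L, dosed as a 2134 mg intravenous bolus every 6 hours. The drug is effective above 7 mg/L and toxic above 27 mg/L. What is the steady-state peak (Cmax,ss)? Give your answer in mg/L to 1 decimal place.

20.5 mg/L

τ/t½ = 6/7 ≈ 0.85714, so fraction remaining f = (1/2)^(6/7) ≈ 0.5520.
At steady state, accumulation factor R = 1/(1 − e^(−kτ)) ≈ 2.2321.
Single-dose peak C₀ = D/Vd = 2134/232 ≈ 9.198 mg/L.
Steady-state peak Cmax,ss = C₀·R ≈ 9.198 × 2.2321 ≈ 20.531 mg/L.
Peak 20.5 mg/L vs MTC 27 mg/L: below toxic threshold.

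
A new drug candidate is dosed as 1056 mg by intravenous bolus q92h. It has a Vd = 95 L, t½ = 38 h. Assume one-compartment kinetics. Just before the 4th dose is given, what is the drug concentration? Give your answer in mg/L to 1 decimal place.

2.5 mg/L

f = (1/2)^(τ/t½) = (1/2)^(92/38) ≈ 0.1867.
C₀ = D/Vd = 1056/95 ≈ 11.116 mg/L.
Before the 4th dose, 3 doses have been given. Superposition: Cmin = C₀·(f + f² + … + f^3).
≈ 11.116 × (0.1867 + 0.0349 + 0.0065) ≈ 11.116 × 0.2281 ≈ 2.536 mg/L.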